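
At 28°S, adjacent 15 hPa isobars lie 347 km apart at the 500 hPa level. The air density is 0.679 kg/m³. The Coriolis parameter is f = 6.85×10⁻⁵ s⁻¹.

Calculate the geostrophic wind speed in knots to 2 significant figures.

Pressure gradient: |∂P/∂n| = 1500 Pa / 347000 m = 4.32×10⁻³ Pa/m
Geostrophic balance (pressure-gradient force = Coriolis force):
V_g = (1/(fρ)) |∂P/∂n| = 4.32×10⁻³ / (6.85×10⁻⁵ × 0.679) = 92.9 m/s
Converting: 92.9 m/s × 1.944 = 180 knots

180 knots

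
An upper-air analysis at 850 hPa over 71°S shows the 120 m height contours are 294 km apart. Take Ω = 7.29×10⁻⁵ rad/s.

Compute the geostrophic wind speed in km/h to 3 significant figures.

105 km/h

Coriolis parameter at 71°S:
f = 2Ω sin φ = 2 × 7.29×10⁻⁵ × sin 71° = 1.38×10⁻⁴ s⁻¹
Height gradient: |∂Z/∂n| = 120 m / 294000 m = 4.08×10⁻⁴
On a pressure surface, geostrophic balance gives V_g = (g/f)|∂Z/∂n|:
V_g = 9.81 × 4.08×10⁻⁴ / 1.38×10⁻⁴ = 29.0 m/s
Converting: 29.0 m/s × 3.6 = 105 km/h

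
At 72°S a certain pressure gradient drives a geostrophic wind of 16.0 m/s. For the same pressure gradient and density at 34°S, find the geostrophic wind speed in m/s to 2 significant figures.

27 m/s

With the same pressure gradient and density, V_g ∝ 1/f ∝ 1/sin φ.
V₂ = V₁ · sin φ₁ / sin φ₂ = 16.0 × sin 72° / sin 34°
V₂ = 16.0 × 0.9511/0.5592 = 27 m/s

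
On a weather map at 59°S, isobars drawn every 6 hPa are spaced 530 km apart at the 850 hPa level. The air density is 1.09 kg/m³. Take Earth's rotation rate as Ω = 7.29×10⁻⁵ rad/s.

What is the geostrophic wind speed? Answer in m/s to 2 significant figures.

8.3 m/s

Coriolis parameter at 59°S:
f = 2Ω sin φ = 2 × 7.29×10⁻⁵ × sin 59° = 1.25×10⁻⁴ s⁻¹
Pressure gradient: |∂P/∂n| = 600 Pa / 530000 m = 1.13×10⁻³ Pa/m
Geostrophic balance (pressure-gradient force = Coriolis force):
V_g = (1/(fρ)) |∂P/∂n| = 1.13×10⁻³ / (1.25×10⁻⁴ × 1.09) = 8.31 m/s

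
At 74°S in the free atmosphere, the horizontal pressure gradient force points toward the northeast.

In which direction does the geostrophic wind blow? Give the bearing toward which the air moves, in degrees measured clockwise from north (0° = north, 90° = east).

The pressure-gradient force points toward the northeast (bearing 045°).
Geostrophic balance: in the Southern Hemisphere the Coriolis force deflects motion to the left, so the geostrophic wind blows 90° to the left of the pressure-gradient force (low pressure on the right).
Rotating 045° by 90° counterclockwise gives 315° — the wind blows toward the northwest.

315°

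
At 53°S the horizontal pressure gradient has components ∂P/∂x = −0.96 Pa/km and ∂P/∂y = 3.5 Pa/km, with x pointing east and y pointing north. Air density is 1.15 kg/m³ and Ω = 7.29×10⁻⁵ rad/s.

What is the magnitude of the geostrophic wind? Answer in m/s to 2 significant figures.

27 m/s

Coriolis parameter at 53°S:
f = 2Ω sin φ = 2 × 7.29×10⁻⁵ × sin 53° = 1.16×10⁻⁴ s⁻¹
In the Southern Hemisphere f is negative: f = −1.16×10⁻⁴ s⁻¹.
Component geostrophic relations (x east, y north):
u_g = −(1/(fρ)) ∂P/∂y,  v_g = (1/(fρ)) ∂P/∂x
u_g = −(3.5×10⁻³)/(−1.16×10⁻⁴ × 1.15) = 26.1 m/s;  v_g = (−0.96×10⁻³)/(−1.16×10⁻⁴ × 1.15) = 7.17 m/s
|V_g| = √(u_g² + v_g²) = 27.1 m/s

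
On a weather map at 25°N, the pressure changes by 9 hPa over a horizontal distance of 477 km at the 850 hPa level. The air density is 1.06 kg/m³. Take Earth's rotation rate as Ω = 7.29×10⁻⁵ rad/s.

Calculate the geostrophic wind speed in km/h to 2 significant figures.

100 km/h

Coriolis parameter at 25°N:
f = 2Ω sin φ = 2 × 7.29×10⁻⁵ × sin 25° = 6.16×10⁻⁵ s⁻¹
Pressure gradient: |∂P/∂n| = 900 Pa / 477000 m = 1.89×10⁻³ Pa/m
Geostrophic balance (pressure-gradient force = Coriolis force):
V_g = (1/(fρ)) |∂P/∂n| = 1.89×10⁻³ / (6.16×10⁻⁵ × 1.06) = 28.9 m/s
Converting: 28.9 m/s × 3.6 = 100 km/h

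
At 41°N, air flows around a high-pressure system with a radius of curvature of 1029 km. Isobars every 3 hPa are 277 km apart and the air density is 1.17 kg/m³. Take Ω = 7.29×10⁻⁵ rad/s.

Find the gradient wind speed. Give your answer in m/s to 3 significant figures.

Coriolis parameter at 41°N:
f = 2Ω sin φ = 2 × 7.29×10⁻⁵ × sin 41° = 9.57×10⁻⁵ s⁻¹
Pressure gradient: |∂P/∂n| = 300 Pa / 277000 m = 1.08×10⁻³ Pa/m
Geostrophic speed: V_g = |∂P/∂n|/(fρ) = 1.08×10⁻³/(9.57×10⁻⁵ × 1.17) = 9.68 m/s
Around a high, pressure-gradient force acts outward with centrifugal, so Coriolis balances both:
fV = (1/ρ)|∂P/∂n| + V²/R  →  V² − fR·V + fR·V_g = 0
With fR = 9.57×10⁻⁵ × 1029×10³ m = 98.4 m/s:
V = [fR − √((fR)² − 4 fR V_g)]/2 = [98.4 − √(98.4² − 4×98.4×9.68)]/2 = 10.9 m/s
Supergeostrophic (V > V_g = 9.68 m/s), as expected around a high.

10.9 m/s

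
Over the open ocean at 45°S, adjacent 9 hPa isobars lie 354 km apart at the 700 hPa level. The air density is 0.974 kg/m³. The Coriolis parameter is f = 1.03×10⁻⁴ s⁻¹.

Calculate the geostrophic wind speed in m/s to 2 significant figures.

25 m/s

Pressure gradient: |∂P/∂n| = 900 Pa / 354000 m = 2.54×10⁻³ Pa/m
Geostrophic balance (pressure-gradient force = Coriolis force):
V_g = (1/(fρ)) |∂P/∂n| = 2.54×10⁻³ / (1.03×10⁻⁴ × 0.974) = 25.3 m/s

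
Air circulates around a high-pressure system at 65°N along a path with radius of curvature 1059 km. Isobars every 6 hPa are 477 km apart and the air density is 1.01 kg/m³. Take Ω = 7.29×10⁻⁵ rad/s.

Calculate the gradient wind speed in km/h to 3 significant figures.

36.6 km/h

Coriolis parameter at 65°N:
f = 2Ω sin φ = 2 × 7.29×10⁻⁵ × sin 65° = 1.32×10⁻⁴ s⁻¹
Pressure gradient: |∂P/∂n| = 600 Pa / 477000 m = 1.26×10⁻³ Pa/m
Geostrophic speed: V_g = |∂P/∂n|/(fρ) = 1.26×10⁻³/(1.32×10⁻⁴ × 1.01) = 9.42 m/s
Around a high, pressure-gradient force acts outward with centrifugal, so Coriolis balances both:
fV = (1/ρ)|∂P/∂n| + V²/R  →  V² − fR·V + fR·V_g = 0
With fR = 1.32×10⁻⁴ × 1059×10³ m = 140 m/s:
V = [fR − √((fR)² − 4 fR V_g)]/2 = [140 − √(140² − 4×140×9.42)]/2 = 10.2 m/s
Supergeostrophic (V > V_g = 9.42 m/s), as expected around a high.
Converting: 10.2 m/s × 3.6 = 36.6 km/h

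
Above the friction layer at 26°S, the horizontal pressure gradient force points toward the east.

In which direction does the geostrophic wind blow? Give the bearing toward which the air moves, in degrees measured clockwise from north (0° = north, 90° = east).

The pressure-gradient force points toward the east (bearing 090°).
Geostrophic balance: in the Southern Hemisphere the Coriolis force deflects motion to the left, so the geostrophic wind blows 90° to the left of the pressure-gradient force (low pressure on the right).
Rotating 090° by 90° counterclockwise gives 000° — the wind blows toward the north.

000°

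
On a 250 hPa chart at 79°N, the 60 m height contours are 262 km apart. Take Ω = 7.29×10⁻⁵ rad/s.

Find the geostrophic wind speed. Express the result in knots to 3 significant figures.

Coriolis parameter at 79°N:
f = 2Ω sin φ = 2 × 7.29×10⁻⁵ × sin 79° = 1.43×10⁻⁴ s⁻¹
Height gradient: |∂Z/∂n| = 60 m / 262000 m = 2.29×10⁻⁴
On a pressure surface, geostrophic balance gives V_g = (g/f)|∂Z/∂n|:
V_g = 9.81 × 2.29×10⁻⁴ / 1.43×10⁻⁴ = 15.7 m/s
Converting: 15.7 m/s × 1.944 = 30.5 knots

30.5 knots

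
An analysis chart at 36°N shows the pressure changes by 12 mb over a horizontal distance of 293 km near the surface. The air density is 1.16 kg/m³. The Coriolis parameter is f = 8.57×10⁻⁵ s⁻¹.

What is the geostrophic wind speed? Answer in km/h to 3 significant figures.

Pressure gradient: |∂P/∂n| = 1200 Pa / 293000 m = 4.10×10⁻³ Pa/m
Geostrophic balance (pressure-gradient force = Coriolis force):
V_g = (1/(fρ)) |∂P/∂n| = 4.10×10⁻³ / (8.57×10⁻⁵ × 1.16) = 41.2 m/s
Converting: 41.2 m/s × 3.6 = 148 km/h

148 km/h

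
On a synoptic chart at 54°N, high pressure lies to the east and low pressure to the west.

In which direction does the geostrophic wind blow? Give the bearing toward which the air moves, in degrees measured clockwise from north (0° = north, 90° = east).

000°

The pressure-gradient force points toward the west (bearing 270°).
Geostrophic balance: in the Northern Hemisphere the Coriolis force deflects motion to the right, so the geostrophic wind blows 90° to the right of the pressure-gradient force (low pressure on the left).
Rotating 270° by 90° clockwise gives 000° — the wind blows toward the north.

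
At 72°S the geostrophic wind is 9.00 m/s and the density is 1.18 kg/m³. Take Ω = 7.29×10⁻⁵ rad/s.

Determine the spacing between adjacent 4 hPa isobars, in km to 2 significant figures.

270 km

Coriolis parameter at 72°S:
f = 2Ω sin φ = 2 × 7.29×10⁻⁵ × sin 72° = 1.39×10⁻⁴ s⁻¹
Geostrophic balance rearranged: |∂P/∂n| = f ρ V_g
|∂P/∂n| = 1.39×10⁻⁴ × 1.18 × 9.00 = 1.47×10⁻³ Pa/m
Isobar spacing: Δn = ΔP/|∂P/∂n| = 400 Pa / 1.47×10⁻³ Pa/m = 271626 m ≈ 270 km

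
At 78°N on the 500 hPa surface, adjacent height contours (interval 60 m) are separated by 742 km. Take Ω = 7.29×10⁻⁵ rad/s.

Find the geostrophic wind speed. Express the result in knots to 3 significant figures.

Coriolis parameter at 78°N:
f = 2Ω sin φ = 2 × 7.29×10⁻⁵ × sin 78° = 1.43×10⁻⁴ s⁻¹
Height gradient: |∂Z/∂n| = 60 m / 742000 m = 8.09×10⁻⁵
On a pressure surface, geostrophic balance gives V_g = (g/f)|∂Z/∂n|:
V_g = 9.81 × 8.09×10⁻⁵ / 1.43×10⁻⁴ = 5.56 m/s
Converting: 5.56 m/s × 1.944 = 10.8 knots

10.8 knots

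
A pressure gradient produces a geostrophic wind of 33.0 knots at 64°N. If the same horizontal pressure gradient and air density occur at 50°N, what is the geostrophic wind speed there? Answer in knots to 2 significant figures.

39 knots

With the same pressure gradient and density, V_g ∝ 1/f ∝ 1/sin φ.
V₂ = V₁ · sin φ₁ / sin φ₂ = 33.0 × sin 64° / sin 50°
V₂ = 33.0 × 0.8988/0.7660 = 39 knots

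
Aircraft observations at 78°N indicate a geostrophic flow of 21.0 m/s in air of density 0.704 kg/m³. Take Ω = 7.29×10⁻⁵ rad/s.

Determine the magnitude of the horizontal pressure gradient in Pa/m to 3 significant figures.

Coriolis parameter at 78°N:
f = 2Ω sin φ = 2 × 7.29×10⁻⁵ × sin 78° = 1.43×10⁻⁴ s⁻¹
Geostrophic balance rearranged: |∂P/∂n| = f ρ V_g
|∂P/∂n| = 1.43×10⁻⁴ × 0.704 × 21.0 = 2.11×10⁻³ Pa/m

2.11×10⁻³ Pa/m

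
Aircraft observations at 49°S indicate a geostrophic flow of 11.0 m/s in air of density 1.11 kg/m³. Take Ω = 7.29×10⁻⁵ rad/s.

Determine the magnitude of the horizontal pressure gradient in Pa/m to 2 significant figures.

Coriolis parameter at 49°S:
f = 2Ω sin φ = 2 × 7.29×10⁻⁵ × sin 49° = 1.10×10⁻⁴ s⁻¹
Geostrophic balance rearranged: |∂P/∂n| = f ρ V_g
|∂P/∂n| = 1.10×10⁻⁴ × 1.11 × 11.0 = 1.34×10⁻³ Pa/m

1.3×10⁻³ Pa/m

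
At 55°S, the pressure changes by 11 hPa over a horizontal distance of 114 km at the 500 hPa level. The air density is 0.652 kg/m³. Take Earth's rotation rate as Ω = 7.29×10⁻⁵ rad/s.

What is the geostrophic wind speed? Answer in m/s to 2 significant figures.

120 m/s

Coriolis parameter at 55°S:
f = 2Ω sin φ = 2 × 7.29×10⁻⁵ × sin 55° = 1.19×10⁻⁴ s⁻¹
Pressure gradient: |∂P/∂n| = 1100 Pa / 114000 m = 9.65×10⁻³ Pa/m
Geostrophic balance (pressure-gradient force = Coriolis force):
V_g = (1/(fρ)) |∂P/∂n| = 9.65×10⁻³ / (1.19×10⁻⁴ × 0.652) = 124 m/s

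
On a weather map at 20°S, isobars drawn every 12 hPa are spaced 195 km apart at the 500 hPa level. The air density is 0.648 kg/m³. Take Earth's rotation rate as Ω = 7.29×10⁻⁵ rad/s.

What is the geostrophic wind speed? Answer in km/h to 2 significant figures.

Coriolis parameter at 20°S:
f = 2Ω sin φ = 2 × 7.29×10⁻⁵ × sin 20° = 4.99×10⁻⁵ s⁻¹
Pressure gradient: |∂P/∂n| = 1200 Pa / 195000 m = 6.15×10⁻³ Pa/m
Geostrophic balance (pressure-gradient force = Coriolis force):
V_g = (1/(fρ)) |∂P/∂n| = 6.15×10⁻³ / (4.99×10⁻⁵ × 0.648) = 190 m/s
Converting: 190 m/s × 3.6 = 690 km/h

690 km/h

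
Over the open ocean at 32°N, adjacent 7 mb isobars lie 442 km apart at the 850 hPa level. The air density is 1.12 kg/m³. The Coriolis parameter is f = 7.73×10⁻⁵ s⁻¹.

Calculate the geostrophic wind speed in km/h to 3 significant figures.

Pressure gradient: |∂P/∂n| = 700 Pa / 442000 m = 1.58×10⁻³ Pa/m
Geostrophic balance (pressure-gradient force = Coriolis force):
V_g = (1/(fρ)) |∂P/∂n| = 1.58×10⁻³ / (7.73×10⁻⁵ × 1.12) = 18.3 m/s
Converting: 18.3 m/s × 3.6 = 65.9 km/h

65.9 km/h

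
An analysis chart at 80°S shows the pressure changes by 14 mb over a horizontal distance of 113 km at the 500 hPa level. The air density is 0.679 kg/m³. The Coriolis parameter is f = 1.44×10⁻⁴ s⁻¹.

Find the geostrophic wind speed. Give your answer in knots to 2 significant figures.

Pressure gradient: |∂P/∂n| = 1400 Pa / 113000 m = 1.24×10⁻² Pa/m
Geostrophic balance (pressure-gradient force = Coriolis force):
V_g = (1/(fρ)) |∂P/∂n| = 1.24×10⁻² / (1.44×10⁻⁴ × 0.679) = 127 m/s
Converting: 127 m/s × 1.944 = 250 knots

250 knots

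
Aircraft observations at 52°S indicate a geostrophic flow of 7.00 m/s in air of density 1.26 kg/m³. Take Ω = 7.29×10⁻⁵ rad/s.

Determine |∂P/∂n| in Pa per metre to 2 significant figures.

1.0×10⁻³ Pa/m

Coriolis parameter at 52°S:
f = 2Ω sin φ = 2 × 7.29×10⁻⁵ × sin 52° = 1.15×10⁻⁴ s⁻¹
Geostrophic balance rearranged: |∂P/∂n| = f ρ V_g
|∂P/∂n| = 1.15×10⁻⁴ × 1.26 × 7.00 = 1.01×10⁻³ Pa/m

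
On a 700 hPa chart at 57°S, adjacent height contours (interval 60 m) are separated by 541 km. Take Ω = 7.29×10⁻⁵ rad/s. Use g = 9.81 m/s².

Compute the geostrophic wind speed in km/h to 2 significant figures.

Coriolis parameter at 57°S:
f = 2Ω sin φ = 2 × 7.29×10⁻⁵ × sin 57° = 1.22×10⁻⁴ s⁻¹
Height gradient: |∂Z/∂n| = 60 m / 541000 m = 1.11×10⁻⁴
On a pressure surface, geostrophic balance gives V_g = (g/f)|∂Z/∂n|:
V_g = 9.81 × 1.11×10⁻⁴ / 1.22×10⁻⁴ = 8.90 m/s
Converting: 8.90 m/s × 3.6 = 32 km/h

32 km/h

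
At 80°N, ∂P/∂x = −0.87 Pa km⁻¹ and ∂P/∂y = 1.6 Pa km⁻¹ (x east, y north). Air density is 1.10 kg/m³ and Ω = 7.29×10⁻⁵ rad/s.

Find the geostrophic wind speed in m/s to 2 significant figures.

12 m/s

Coriolis parameter at 80°N:
f = 2Ω sin φ = 2 × 7.29×10⁻⁵ × sin 80° = 1.44×10⁻⁴ s⁻¹
Component geostrophic relations (x east, y north):
u_g = −(1/(fρ)) ∂P/∂y,  v_g = (1/(fρ)) ∂P/∂x
u_g = −(1.6×10⁻³)/(1.44×10⁻⁴ × 1.10) = −10.1 m/s;  v_g = (−0.87×10⁻³)/(1.44×10⁻⁴ × 1.10) = −5.51 m/s
|V_g| = √(u_g² + v_g²) = 11.5 m/s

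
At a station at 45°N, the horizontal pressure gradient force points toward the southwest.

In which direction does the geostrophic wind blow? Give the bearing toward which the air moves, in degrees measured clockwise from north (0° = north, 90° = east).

315°

The pressure-gradient force points toward the southwest (bearing 225°).
Geostrophic balance: in the Northern Hemisphere the Coriolis force deflects motion to the right, so the geostrophic wind blows 90° to the right of the pressure-gradient force (low pressure on the left).
Rotating 225° by 90° clockwise gives 315° — the wind blows toward the northwest.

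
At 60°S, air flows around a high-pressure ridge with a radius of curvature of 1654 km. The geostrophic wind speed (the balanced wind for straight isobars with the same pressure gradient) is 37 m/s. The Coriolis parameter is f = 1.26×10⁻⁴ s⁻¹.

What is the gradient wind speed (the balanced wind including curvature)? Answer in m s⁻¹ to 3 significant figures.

48.1 m s⁻¹

Around a high, pressure-gradient force acts outward with centrifugal, so Coriolis balances both:
fV = (1/ρ)|∂P/∂n| + V²/R  →  V² − fR·V + fR·V_g = 0
With fR = 1.26×10⁻⁴ × 1654×10³ m = 208 m/s:
V = [fR − √((fR)² − 4 fR V_g)]/2 = [208 − √(208² − 4×208×37)]/2 = 48.1 m/s
Supergeostrophic (V > V_g = 37 m/s), as expected around a high.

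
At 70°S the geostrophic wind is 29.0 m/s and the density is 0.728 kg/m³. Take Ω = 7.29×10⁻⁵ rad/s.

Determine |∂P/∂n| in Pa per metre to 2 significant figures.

2.9×10⁻³ Pa/m

Coriolis parameter at 70°S:
f = 2Ω sin φ = 2 × 7.29×10⁻⁵ × sin 70° = 1.37×10⁻⁴ s⁻¹
Geostrophic balance rearranged: |∂P/∂n| = f ρ V_g
|∂P/∂n| = 1.37×10⁻⁴ × 0.728 × 29.0 = 2.89×10⁻³ Pa/m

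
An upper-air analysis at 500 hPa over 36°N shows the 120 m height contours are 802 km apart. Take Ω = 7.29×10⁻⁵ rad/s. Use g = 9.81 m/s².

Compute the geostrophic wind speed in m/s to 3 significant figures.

Coriolis parameter at 36°N:
f = 2Ω sin φ = 2 × 7.29×10⁻⁵ × sin 36° = 8.57×10⁻⁵ s⁻¹
Height gradient: |∂Z/∂n| = 120 m / 802000 m = 1.50×10⁻⁴
On a pressure surface, geostrophic balance gives V_g = (g/f)|∂Z/∂n|:
V_g = 9.81 × 1.50×10⁻⁴ / 8.57×10⁻⁵ = 17.1 m/s

17.1 m/s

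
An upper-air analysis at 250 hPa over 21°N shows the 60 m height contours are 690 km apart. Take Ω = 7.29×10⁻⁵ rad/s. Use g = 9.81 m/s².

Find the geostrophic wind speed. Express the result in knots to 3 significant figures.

Coriolis parameter at 21°N:
f = 2Ω sin φ = 2 × 7.29×10⁻⁵ × sin 21° = 5.23×10⁻⁵ s⁻¹
Height gradient: |∂Z/∂n| = 60 m / 690000 m = 8.70×10⁻⁵
On a pressure surface, geostrophic balance gives V_g = (g/f)|∂Z/∂n|:
V_g = 9.81 × 8.70×10⁻⁵ / 5.23×10⁻⁵ = 16.3 m/s
Converting: 16.3 m/s × 1.944 = 31.7 knots

31.7 knots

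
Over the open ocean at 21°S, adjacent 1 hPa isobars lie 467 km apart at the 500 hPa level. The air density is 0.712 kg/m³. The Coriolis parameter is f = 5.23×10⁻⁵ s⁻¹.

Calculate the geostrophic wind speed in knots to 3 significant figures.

11.2 knots

Pressure gradient: |∂P/∂n| = 100 Pa / 467000 m = 2.14×10⁻⁴ Pa/m
Geostrophic balance (pressure-gradient force = Coriolis force):
V_g = (1/(fρ)) |∂P/∂n| = 2.14×10⁻⁴ / (5.23×10⁻⁵ × 0.712) = 5.75 m/s
Converting: 5.75 m/s × 1.944 = 11.2 knots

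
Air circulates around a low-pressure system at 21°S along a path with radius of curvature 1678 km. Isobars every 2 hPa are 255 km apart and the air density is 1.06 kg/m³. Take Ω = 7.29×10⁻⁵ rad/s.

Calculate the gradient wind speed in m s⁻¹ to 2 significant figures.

12 m s⁻¹

Coriolis parameter at 21°S:
f = 2Ω sin φ = 2 × 7.29×10⁻⁵ × sin 21° = 5.23×10⁻⁵ s⁻¹
Pressure gradient: |∂P/∂n| = 200 Pa / 255000 m = 7.84×10⁻⁴ Pa/m
Geostrophic speed: V_g = |∂P/∂n|/(fρ) = 7.84×10⁻⁴/(5.23×10⁻⁵ × 1.06) = 14.2 m/s
Around a low, centrifugal force acts outward with Coriolis, so pressure-gradient force balances both:
(1/ρ)|∂P/∂n| = fV + V²/R  →  V² + fR·V − fR·V_g = 0
With fR = 5.23×10⁻⁵ × 1678×10³ m = 87.7 m/s:
V = [−fR + √((fR)² + 4 fR V_g)]/2 = [−87.7 + √(87.7² + 4×87.7×14.2)]/2 = 12.4 m/s
Subgeostrophic (V < V_g = 14.2 m/s), as expected around a low.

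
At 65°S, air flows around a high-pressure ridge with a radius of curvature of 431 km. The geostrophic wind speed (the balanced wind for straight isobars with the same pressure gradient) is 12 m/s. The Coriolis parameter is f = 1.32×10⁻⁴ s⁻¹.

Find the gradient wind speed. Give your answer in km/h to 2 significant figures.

Around a high, pressure-gradient force acts outward with centrifugal, so Coriolis balances both:
fV = (1/ρ)|∂P/∂n| + V²/R  →  V² − fR·V + fR·V_g = 0
With fR = 1.32×10⁻⁴ × 431×10³ m = 56.9 m/s:
V = [fR − √((fR)² − 4 fR V_g)]/2 = [56.9 − √(56.9² − 4×56.9×12)]/2 = 17.2 m/s
Supergeostrophic (V > V_g = 12 m/s), as expected around a high.
Converting: 17.2 m/s × 3.6 = 62 km/h

62 km/h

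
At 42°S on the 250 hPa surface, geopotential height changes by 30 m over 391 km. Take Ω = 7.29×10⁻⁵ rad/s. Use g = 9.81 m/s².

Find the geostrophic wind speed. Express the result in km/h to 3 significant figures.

Coriolis parameter at 42°S:
f = 2Ω sin φ = 2 × 7.29×10⁻⁵ × sin 42° = 9.76×10⁻⁵ s⁻¹
Height gradient: |∂Z/∂n| = 30 m / 391000 m = 7.67×10⁻⁵
On a pressure surface, geostrophic balance gives V_g = (g/f)|∂Z/∂n|:
V_g = 9.81 × 7.67×10⁻⁵ / 9.76×10⁻⁵ = 7.72 m/s
Converting: 7.72 m/s × 3.6 = 27.8 km/h

27.8 km/h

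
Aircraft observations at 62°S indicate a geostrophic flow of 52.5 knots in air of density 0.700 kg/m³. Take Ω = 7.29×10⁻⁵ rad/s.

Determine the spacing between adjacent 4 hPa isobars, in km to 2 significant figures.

160 km

Coriolis parameter at 62°S:
f = 2Ω sin φ = 2 × 7.29×10⁻⁵ × sin 62° = 1.29×10⁻⁴ s⁻¹
Wind speed in SI: 52.5 knots = 27.0 m/s
Geostrophic balance rearranged: |∂P/∂n| = f ρ V_g
|∂P/∂n| = 1.29×10⁻⁴ × 0.700 × 27.0 = 2.43×10⁻³ Pa/m
Isobar spacing: Δn = ΔP/|∂P/∂n| = 400 Pa / 2.43×10⁻³ Pa/m = 164351 m ≈ 160 km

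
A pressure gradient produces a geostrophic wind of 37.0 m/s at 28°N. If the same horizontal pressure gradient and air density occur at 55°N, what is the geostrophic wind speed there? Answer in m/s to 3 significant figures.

With the same pressure gradient and density, V_g ∝ 1/f ∝ 1/sin φ.
V₂ = V₁ · sin φ₁ / sin φ₂ = 37.0 × sin 28° / sin 55°
V₂ = 37.0 × 0.4695/0.8192 = 21.2 m/s

21.2 m/s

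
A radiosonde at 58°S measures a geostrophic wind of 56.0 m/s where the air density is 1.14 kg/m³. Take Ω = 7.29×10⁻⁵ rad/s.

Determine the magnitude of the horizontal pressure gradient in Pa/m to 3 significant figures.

Coriolis parameter at 58°S:
f = 2Ω sin φ = 2 × 7.29×10⁻⁵ × sin 58° = 1.24×10⁻⁴ s⁻¹
Geostrophic balance rearranged: |∂P/∂n| = f ρ V_g
|∂P/∂n| = 1.24×10⁻⁴ × 1.14 × 56.0 = 7.89×10⁻³ Pa/m

7.89×10⁻³ Pa/m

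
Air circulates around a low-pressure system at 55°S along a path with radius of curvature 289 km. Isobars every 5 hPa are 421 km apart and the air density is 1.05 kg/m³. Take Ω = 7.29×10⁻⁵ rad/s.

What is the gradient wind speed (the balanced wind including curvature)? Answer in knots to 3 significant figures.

Coriolis parameter at 55°S:
f = 2Ω sin φ = 2 × 7.29×10⁻⁵ × sin 55° = 1.19×10⁻⁴ s⁻¹
Pressure gradient: |∂P/∂n| = 500 Pa / 421000 m = 1.19×10⁻³ Pa/m
Geostrophic speed: V_g = |∂P/∂n|/(fρ) = 1.19×10⁻³/(1.19×10⁻⁴ × 1.05) = 9.47 m/s
Around a low, centrifugal force acts outward with Coriolis, so pressure-gradient force balances both:
(1/ρ)|∂P/∂n| = fV + V²/R  →  V² + fR·V − fR·V_g = 0
With fR = 1.19×10⁻⁴ × 289×10³ m = 34.5 m/s:
V = [−fR + √((fR)² + 4 fR V_g)]/2 = [−34.5 + √(34.5² + 4×34.5×9.47)]/2 = 7.74 m/s
Subgeostrophic (V < V_g = 9.47 m/s), as expected around a low.
Converting: 7.74 m/s × 1.944 = 15.0 knots

15.0 knots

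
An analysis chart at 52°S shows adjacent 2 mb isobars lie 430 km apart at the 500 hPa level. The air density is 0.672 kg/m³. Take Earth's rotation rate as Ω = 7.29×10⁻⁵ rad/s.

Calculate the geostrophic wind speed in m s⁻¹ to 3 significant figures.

6.02 m s⁻¹

Coriolis parameter at 52°S:
f = 2Ω sin φ = 2 × 7.29×10⁻⁵ × sin 52° = 1.15×10⁻⁴ s⁻¹
Pressure gradient: |∂P/∂n| = 200 Pa / 430000 m = 4.65×10⁻⁴ Pa/m
Geostrophic balance (pressure-gradient force = Coriolis force):
V_g = (1/(fρ)) |∂P/∂n| = 4.65×10⁻⁴ / (1.15×10⁻⁴ × 0.672) = 6.02 m/s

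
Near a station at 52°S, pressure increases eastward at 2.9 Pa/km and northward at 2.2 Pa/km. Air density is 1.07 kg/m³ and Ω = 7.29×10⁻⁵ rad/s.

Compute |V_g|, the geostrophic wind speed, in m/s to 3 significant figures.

29.6 m/s

Coriolis parameter at 52°S:
f = 2Ω sin φ = 2 × 7.29×10⁻⁵ × sin 52° = 1.15×10⁻⁴ s⁻¹
In the Southern Hemisphere f is negative: f = −1.15×10⁻⁴ s⁻¹.
Component geostrophic relations (x east, y north):
u_g = −(1/(fρ)) ∂P/∂y,  v_g = (1/(fρ)) ∂P/∂x
u_g = −(2.2×10⁻³)/(−1.15×10⁻⁴ × 1.07) = 17.9 m/s;  v_g = (2.9×10⁻³)/(−1.15×10⁻⁴ × 1.07) = −23.6 m/s
|V_g| = √(u_g² + v_g²) = 29.6 m/s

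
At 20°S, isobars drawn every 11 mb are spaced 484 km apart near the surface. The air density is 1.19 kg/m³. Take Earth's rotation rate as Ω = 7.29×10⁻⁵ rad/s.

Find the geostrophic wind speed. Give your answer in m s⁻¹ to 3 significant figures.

Coriolis parameter at 20°S:
f = 2Ω sin φ = 2 × 7.29×10⁻⁵ × sin 20° = 4.99×10⁻⁵ s⁻¹
Pressure gradient: |∂P/∂n| = 1100 Pa / 484000 m = 2.27×10⁻³ Pa/m
Geostrophic balance (pressure-gradient force = Coriolis force):
V_g = (1/(fρ)) |∂P/∂n| = 2.27×10⁻³ / (4.99×10⁻⁵ × 1.19) = 38.3 m/s

38.3 m s⁻¹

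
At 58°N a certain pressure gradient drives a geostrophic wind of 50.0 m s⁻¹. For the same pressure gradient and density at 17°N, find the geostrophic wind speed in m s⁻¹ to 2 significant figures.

With the same pressure gradient and density, V_g ∝ 1/f ∝ 1/sin φ.
V₂ = V₁ · sin φ₁ / sin φ₂ = 50.0 × sin 58° / sin 17°
V₂ = 50.0 × 0.8480/0.2924 = 150 m s⁻¹

150 m s⁻¹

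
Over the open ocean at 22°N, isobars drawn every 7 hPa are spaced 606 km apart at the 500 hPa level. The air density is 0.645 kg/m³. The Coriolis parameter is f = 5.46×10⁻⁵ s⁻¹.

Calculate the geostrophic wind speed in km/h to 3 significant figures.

Pressure gradient: |∂P/∂n| = 700 Pa / 606000 m = 1.16×10⁻³ Pa/m
Geostrophic balance (pressure-gradient force = Coriolis force):
V_g = (1/(fρ)) |∂P/∂n| = 1.16×10⁻³ / (5.46×10⁻⁵ × 0.645) = 32.8 m/s
Converting: 32.8 m/s × 3.6 = 118 km/h

118 km/h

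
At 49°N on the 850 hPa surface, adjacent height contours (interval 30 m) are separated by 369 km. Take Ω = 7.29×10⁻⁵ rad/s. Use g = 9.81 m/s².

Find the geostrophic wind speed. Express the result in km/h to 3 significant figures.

26.1 km/h

Coriolis parameter at 49°N:
f = 2Ω sin φ = 2 × 7.29×10⁻⁵ × sin 49° = 1.10×10⁻⁴ s⁻¹
Height gradient: |∂Z/∂n| = 30 m / 369000 m = 8.13×10⁻⁵
On a pressure surface, geostrophic balance gives V_g = (g/f)|∂Z/∂n|:
V_g = 9.81 × 8.13×10⁻⁵ / 1.10×10⁻⁴ = 7.25 m/s
Converting: 7.25 m/s × 3.6 = 26.1 km/h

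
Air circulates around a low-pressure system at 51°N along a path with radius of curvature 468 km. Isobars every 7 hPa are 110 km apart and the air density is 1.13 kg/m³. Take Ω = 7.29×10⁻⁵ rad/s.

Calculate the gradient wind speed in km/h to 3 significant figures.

113 km/h

Coriolis parameter at 51°N:
f = 2Ω sin φ = 2 × 7.29×10⁻⁵ × sin 51° = 1.13×10⁻⁴ s⁻¹
Pressure gradient: |∂P/∂n| = 700 Pa / 110000 m = 6.36×10⁻³ Pa/m
Geostrophic speed: V_g = |∂P/∂n|/(fρ) = 6.36×10⁻³/(1.13×10⁻⁴ × 1.13) = 49.7 m/s
Around a low, centrifugal force acts outward with Coriolis, so pressure-gradient force balances both:
(1/ρ)|∂P/∂n| = fV + V²/R  →  V² + fR·V − fR·V_g = 0
With fR = 1.13×10⁻⁴ × 468×10³ m = 53.0 m/s:
V = [−fR + √((fR)² + 4 fR V_g)]/2 = [−53.0 + √(53.0² + 4×53.0×49.7)]/2 = 31.3 m/s
Subgeostrophic (V < V_g = 49.7 m/s), as expected around a low.
Converting: 31.3 m/s × 3.6 = 113 km/h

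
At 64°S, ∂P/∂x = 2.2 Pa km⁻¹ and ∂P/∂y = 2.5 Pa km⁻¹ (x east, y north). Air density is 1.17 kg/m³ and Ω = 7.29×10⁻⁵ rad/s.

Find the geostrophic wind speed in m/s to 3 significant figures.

Coriolis parameter at 64°S:
f = 2Ω sin φ = 2 × 7.29×10⁻⁵ × sin 64° = 1.31×10⁻⁴ s⁻¹
In the Southern Hemisphere f is negative: f = −1.31×10⁻⁴ s⁻¹.
Component geostrophic relations (x east, y north):
u_g = −(1/(fρ)) ∂P/∂y,  v_g = (1/(fρ)) ∂P/∂x
u_g = −(2.5×10⁻³)/(−1.31×10⁻⁴ × 1.17) = 16.3 m/s;  v_g = (2.2×10⁻³)/(−1.31×10⁻⁴ × 1.17) = −14.3 m/s
|V_g| = √(u_g² + v_g²) = 21.7 m/s

21.7 m/s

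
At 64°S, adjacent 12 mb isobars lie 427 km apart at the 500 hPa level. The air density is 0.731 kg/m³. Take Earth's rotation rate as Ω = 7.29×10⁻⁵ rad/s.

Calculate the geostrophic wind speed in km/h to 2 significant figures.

110 km/h

Coriolis parameter at 64°S:
f = 2Ω sin φ = 2 × 7.29×10⁻⁵ × sin 64° = 1.31×10⁻⁴ s⁻¹
Pressure gradient: |∂P/∂n| = 1200 Pa / 427000 m = 2.81×10⁻³ Pa/m
Geostrophic balance (pressure-gradient force = Coriolis force):
V_g = (1/(fρ)) |∂P/∂n| = 2.81×10⁻³ / (1.31×10⁻⁴ × 0.731) = 29.3 m/s
Converting: 29.3 m/s × 3.6 = 110 km/h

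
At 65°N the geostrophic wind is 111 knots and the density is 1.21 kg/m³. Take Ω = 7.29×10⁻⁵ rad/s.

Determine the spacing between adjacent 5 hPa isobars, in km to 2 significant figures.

55 km

Coriolis parameter at 65°N:
f = 2Ω sin φ = 2 × 7.29×10⁻⁵ × sin 65° = 1.32×10⁻⁴ s⁻¹
Wind speed in SI: 111 knots = 57.1 m/s
Geostrophic balance rearranged: |∂P/∂n| = f ρ V_g
|∂P/∂n| = 1.32×10⁻⁴ × 1.21 × 57.1 = 9.13×10⁻³ Pa/m
Isobar spacing: Δn = ΔP/|∂P/∂n| = 500 Pa / 9.13×10⁻³ Pa/m = 54763 m ≈ 55 km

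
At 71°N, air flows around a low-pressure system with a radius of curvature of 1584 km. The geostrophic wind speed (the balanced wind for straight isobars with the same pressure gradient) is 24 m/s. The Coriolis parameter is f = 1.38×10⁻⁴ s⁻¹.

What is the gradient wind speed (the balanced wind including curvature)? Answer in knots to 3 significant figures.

Around a low, centrifugal force acts outward with Coriolis, so pressure-gradient force balances both:
(1/ρ)|∂P/∂n| = fV + V²/R  →  V² + fR·V − fR·V_g = 0
With fR = 1.38×10⁻⁴ × 1584×10³ m = 219 m/s:
V = [−fR + √((fR)² + 4 fR V_g)]/2 = [−219 + √(219² + 4×219×24)]/2 = 21.8 m/s
Subgeostrophic (V < V_g = 24 m/s), as expected around a low.
Converting: 21.8 m/s × 1.944 = 42.4 knots

42.4 knots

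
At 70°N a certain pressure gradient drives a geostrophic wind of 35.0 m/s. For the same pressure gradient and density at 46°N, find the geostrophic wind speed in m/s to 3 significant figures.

With the same pressure gradient and density, V_g ∝ 1/f ∝ 1/sin φ.
V₂ = V₁ · sin φ₁ / sin φ₂ = 35.0 × sin 70° / sin 46°
V₂ = 35.0 × 0.9397/0.7193 = 45.7 m/s

45.7 m/s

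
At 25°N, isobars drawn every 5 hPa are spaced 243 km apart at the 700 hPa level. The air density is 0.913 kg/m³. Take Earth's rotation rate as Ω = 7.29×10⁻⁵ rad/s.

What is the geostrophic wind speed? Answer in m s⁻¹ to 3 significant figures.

Coriolis parameter at 25°N:
f = 2Ω sin φ = 2 × 7.29×10⁻⁵ × sin 25° = 6.16×10⁻⁵ s⁻¹
Pressure gradient: |∂P/∂n| = 500 Pa / 243000 m = 2.06×10⁻³ Pa/m
Geostrophic balance (pressure-gradient force = Coriolis force):
V_g = (1/(fρ)) |∂P/∂n| = 2.06×10⁻³ / (6.16×10⁻⁵ × 0.913) = 36.6 m/s

36.6 m s⁻¹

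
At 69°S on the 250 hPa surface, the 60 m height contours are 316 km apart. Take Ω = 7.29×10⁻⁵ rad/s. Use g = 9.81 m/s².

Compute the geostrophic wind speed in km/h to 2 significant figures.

Coriolis parameter at 69°S:
f = 2Ω sin φ = 2 × 7.29×10⁻⁵ × sin 69° = 1.36×10⁻⁴ s⁻¹
Height gradient: |∂Z/∂n| = 60 m / 316000 m = 1.90×10⁻⁴
On a pressure surface, geostrophic balance gives V_g = (g/f)|∂Z/∂n|:
V_g = 9.81 × 1.90×10⁻⁴ / 1.36×10⁻⁴ = 13.7 m/s
Converting: 13.7 m/s × 3.6 = 49 km/h

49 km/h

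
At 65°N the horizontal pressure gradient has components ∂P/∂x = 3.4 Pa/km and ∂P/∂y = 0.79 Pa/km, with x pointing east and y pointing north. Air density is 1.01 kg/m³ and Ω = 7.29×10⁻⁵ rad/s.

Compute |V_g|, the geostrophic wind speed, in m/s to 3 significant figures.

Coriolis parameter at 65°N:
f = 2Ω sin φ = 2 × 7.29×10⁻⁵ × sin 65° = 1.32×10⁻⁴ s⁻¹
Component geostrophic relations (x east, y north):
u_g = −(1/(fρ)) ∂P/∂y,  v_g = (1/(fρ)) ∂P/∂x
u_g = −(0.79×10⁻³)/(1.32×10⁻⁴ × 1.01) = −5.92 m/s;  v_g = (3.4×10⁻³)/(1.32×10⁻⁴ × 1.01) = 25.5 m/s
|V_g| = √(u_g² + v_g²) = 26.2 m/s

26.2 m/s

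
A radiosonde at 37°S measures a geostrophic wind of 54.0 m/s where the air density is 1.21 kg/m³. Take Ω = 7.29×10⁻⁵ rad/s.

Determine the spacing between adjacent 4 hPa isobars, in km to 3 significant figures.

Coriolis parameter at 37°S:
f = 2Ω sin φ = 2 × 7.29×10⁻⁵ × sin 37° = 8.77×10⁻⁵ s⁻¹
Geostrophic balance rearranged: |∂P/∂n| = f ρ V_g
|∂P/∂n| = 8.77×10⁻⁵ × 1.21 × 54.0 = 5.73×10⁻³ Pa/m
Isobar spacing: Δn = ΔP/|∂P/∂n| = 400 Pa / 5.73×10⁻³ Pa/m = 69769 m ≈ 69.8 km

69.8 km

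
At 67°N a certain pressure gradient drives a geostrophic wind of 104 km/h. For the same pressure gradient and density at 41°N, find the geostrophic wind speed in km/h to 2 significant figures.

With the same pressure gradient and density, V_g ∝ 1/f ∝ 1/sin φ.
V₂ = V₁ · sin φ₁ / sin φ₂ = 104 × sin 67° / sin 41°
V₂ = 104 × 0.9205/0.6561 = 150 km/h

150 km/h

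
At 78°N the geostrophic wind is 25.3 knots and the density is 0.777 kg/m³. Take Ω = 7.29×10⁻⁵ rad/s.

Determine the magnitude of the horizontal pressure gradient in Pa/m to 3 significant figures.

1.44×10⁻³ Pa/m

Coriolis parameter at 78°N:
f = 2Ω sin φ = 2 × 7.29×10⁻⁵ × sin 78° = 1.43×10⁻⁴ s⁻¹
Wind speed in SI: 25.3 knots = 13.0 m/s
Geostrophic balance rearranged: |∂P/∂n| = f ρ V_g
|∂P/∂n| = 1.43×10⁻⁴ × 0.777 × 13.0 = 1.44×10⁻³ Pa/m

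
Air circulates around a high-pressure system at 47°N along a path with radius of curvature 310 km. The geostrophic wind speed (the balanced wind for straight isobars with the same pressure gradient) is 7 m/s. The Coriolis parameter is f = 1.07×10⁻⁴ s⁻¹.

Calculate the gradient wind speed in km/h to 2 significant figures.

36 km/h

Around a high, pressure-gradient force acts outward with centrifugal, so Coriolis balances both:
fV = (1/ρ)|∂P/∂n| + V²/R  →  V² − fR·V + fR·V_g = 0
With fR = 1.07×10⁻⁴ × 310×10³ m = 33.2 m/s:
V = [fR − √((fR)² − 4 fR V_g)]/2 = [33.2 − √(33.2² − 4×33.2×7)]/2 = 10 m/s
Supergeostrophic (V > V_g = 7 m/s), as expected around a high.
Converting: 10 m/s × 3.6 = 36 km/h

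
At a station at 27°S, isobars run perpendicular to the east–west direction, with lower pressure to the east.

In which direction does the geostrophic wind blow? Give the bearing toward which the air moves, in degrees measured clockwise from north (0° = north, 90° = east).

000°

The pressure-gradient force points toward the east (bearing 090°).
Geostrophic balance: in the Southern Hemisphere the Coriolis force deflects motion to the left, so the geostrophic wind blows 90° to the left of the pressure-gradient force (low pressure on the right).
Rotating 090° by 90° counterclockwise gives 000° — the wind blows toward the north.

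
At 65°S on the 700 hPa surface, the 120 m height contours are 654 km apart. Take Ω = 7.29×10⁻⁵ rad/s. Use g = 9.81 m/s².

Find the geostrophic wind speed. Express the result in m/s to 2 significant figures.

Coriolis parameter at 65°S:
f = 2Ω sin φ = 2 × 7.29×10⁻⁵ × sin 65° = 1.32×10⁻⁴ s⁻¹
Height gradient: |∂Z/∂n| = 120 m / 654000 m = 1.83×10⁻⁴
On a pressure surface, geostrophic balance gives V_g = (g/f)|∂Z/∂n|:
V_g = 9.81 × 1.83×10⁻⁴ / 1.32×10⁻⁴ = 13.6 m/s

14 m/s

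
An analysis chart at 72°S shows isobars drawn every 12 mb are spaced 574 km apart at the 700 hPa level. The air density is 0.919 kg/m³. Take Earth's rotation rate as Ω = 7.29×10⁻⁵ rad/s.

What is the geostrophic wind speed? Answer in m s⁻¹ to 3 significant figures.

Coriolis parameter at 72°S:
f = 2Ω sin φ = 2 × 7.29×10⁻⁵ × sin 72° = 1.39×10⁻⁴ s⁻¹
Pressure gradient: |∂P/∂n| = 1200 Pa / 574000 m = 2.09×10⁻³ Pa/m
Geostrophic balance (pressure-gradient force = Coriolis force):
V_g = (1/(fρ)) |∂P/∂n| = 2.09×10⁻³ / (1.39×10⁻⁴ × 0.919) = 16.4 m/s

16.4 m s⁻¹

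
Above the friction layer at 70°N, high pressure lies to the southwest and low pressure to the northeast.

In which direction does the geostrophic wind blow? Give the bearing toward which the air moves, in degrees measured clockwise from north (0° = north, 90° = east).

135°

The pressure-gradient force points toward the northeast (bearing 045°).
Geostrophic balance: in the Northern Hemisphere the Coriolis force deflects motion to the right, so the geostrophic wind blows 90° to the right of the pressure-gradient force (low pressure on the left).
Rotating 045° by 90° clockwise gives 135° — the wind blows toward the southeast.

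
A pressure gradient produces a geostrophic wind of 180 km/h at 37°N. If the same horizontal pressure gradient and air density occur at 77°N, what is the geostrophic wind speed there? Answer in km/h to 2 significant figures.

With the same pressure gradient and density, V_g ∝ 1/f ∝ 1/sin φ.
V₂ = V₁ · sin φ₁ / sin φ₂ = 180 × sin 37° / sin 77°
V₂ = 180 × 0.6018/0.9744 = 110 km/h

110 km/h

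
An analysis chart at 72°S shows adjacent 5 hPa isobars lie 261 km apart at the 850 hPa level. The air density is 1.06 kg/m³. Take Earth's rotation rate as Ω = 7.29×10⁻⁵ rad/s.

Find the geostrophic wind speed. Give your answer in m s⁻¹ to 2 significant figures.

13 m s⁻¹

Coriolis parameter at 72°S:
f = 2Ω sin φ = 2 × 7.29×10⁻⁵ × sin 72° = 1.39×10⁻⁴ s⁻¹
Pressure gradient: |∂P/∂n| = 500 Pa / 261000 m = 1.92×10⁻³ Pa/m
Geostrophic balance (pressure-gradient force = Coriolis force):
V_g = (1/(fρ)) |∂P/∂n| = 1.92×10⁻³ / (1.39×10⁻⁴ × 1.06) = 13.0 m/s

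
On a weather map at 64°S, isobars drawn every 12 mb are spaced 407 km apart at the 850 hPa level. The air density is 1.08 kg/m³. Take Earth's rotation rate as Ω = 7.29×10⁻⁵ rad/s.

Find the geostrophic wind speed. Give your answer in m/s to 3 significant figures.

20.8 m/s

Coriolis parameter at 64°S:
f = 2Ω sin φ = 2 × 7.29×10⁻⁵ × sin 64° = 1.31×10⁻⁴ s⁻¹
Pressure gradient: |∂P/∂n| = 1200 Pa / 407000 m = 2.95×10⁻³ Pa/m
Geostrophic balance (pressure-gradient force = Coriolis force):
V_g = (1/(fρ)) |∂P/∂n| = 2.95×10⁻³ / (1.31×10⁻⁴ × 1.08) = 20.8 m/s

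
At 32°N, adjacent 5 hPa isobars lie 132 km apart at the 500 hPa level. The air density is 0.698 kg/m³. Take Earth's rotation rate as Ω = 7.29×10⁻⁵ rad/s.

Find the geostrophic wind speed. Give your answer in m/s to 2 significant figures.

70 m/s

Coriolis parameter at 32°N:
f = 2Ω sin φ = 2 × 7.29×10⁻⁵ × sin 32° = 7.73×10⁻⁵ s⁻¹
Pressure gradient: |∂P/∂n| = 500 Pa / 132000 m = 3.79×10⁻³ Pa/m
Geostrophic balance (pressure-gradient force = Coriolis force):
V_g = (1/(fρ)) |∂P/∂n| = 3.79×10⁻³ / (7.73×10⁻⁵ × 0.698) = 70.2 m/s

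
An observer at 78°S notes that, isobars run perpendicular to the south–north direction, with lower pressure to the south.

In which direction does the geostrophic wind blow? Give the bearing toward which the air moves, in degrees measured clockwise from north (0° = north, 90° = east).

090°

The pressure-gradient force points toward the south (bearing 180°).
Geostrophic balance: in the Southern Hemisphere the Coriolis force deflects motion to the left, so the geostrophic wind blows 90° to the left of the pressure-gradient force (low pressure on the right).
Rotating 180° by 90° counterclockwise gives 090° — the wind blows toward the east.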